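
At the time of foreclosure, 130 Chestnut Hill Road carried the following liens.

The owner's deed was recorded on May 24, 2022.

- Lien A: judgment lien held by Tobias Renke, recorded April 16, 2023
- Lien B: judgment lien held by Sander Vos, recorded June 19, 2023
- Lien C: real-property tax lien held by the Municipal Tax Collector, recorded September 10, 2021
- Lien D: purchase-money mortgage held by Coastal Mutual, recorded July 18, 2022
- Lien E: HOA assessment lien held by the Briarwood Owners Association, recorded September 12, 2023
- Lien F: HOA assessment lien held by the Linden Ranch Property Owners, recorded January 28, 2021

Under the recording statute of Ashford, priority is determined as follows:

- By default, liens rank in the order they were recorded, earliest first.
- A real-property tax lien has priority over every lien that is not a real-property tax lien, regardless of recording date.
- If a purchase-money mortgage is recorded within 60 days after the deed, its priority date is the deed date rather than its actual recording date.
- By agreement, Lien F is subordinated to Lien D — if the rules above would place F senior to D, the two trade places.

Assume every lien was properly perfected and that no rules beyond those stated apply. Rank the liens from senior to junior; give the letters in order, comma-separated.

C, D, F, A, B, E

Effective dates after the stated exceptions: D relates back to the deed date May 24, 2022.
C is a real-property tax lien and takes priority over every other lien.
Among the remaining liens, by effective date: F (January 28, 2021), D (May 24, 2022), A (April 16, 2023), B (June 19, 2023), E (September 12, 2023).
F would otherwise be senior to D, so under the subordination agreement F and D exchange positions.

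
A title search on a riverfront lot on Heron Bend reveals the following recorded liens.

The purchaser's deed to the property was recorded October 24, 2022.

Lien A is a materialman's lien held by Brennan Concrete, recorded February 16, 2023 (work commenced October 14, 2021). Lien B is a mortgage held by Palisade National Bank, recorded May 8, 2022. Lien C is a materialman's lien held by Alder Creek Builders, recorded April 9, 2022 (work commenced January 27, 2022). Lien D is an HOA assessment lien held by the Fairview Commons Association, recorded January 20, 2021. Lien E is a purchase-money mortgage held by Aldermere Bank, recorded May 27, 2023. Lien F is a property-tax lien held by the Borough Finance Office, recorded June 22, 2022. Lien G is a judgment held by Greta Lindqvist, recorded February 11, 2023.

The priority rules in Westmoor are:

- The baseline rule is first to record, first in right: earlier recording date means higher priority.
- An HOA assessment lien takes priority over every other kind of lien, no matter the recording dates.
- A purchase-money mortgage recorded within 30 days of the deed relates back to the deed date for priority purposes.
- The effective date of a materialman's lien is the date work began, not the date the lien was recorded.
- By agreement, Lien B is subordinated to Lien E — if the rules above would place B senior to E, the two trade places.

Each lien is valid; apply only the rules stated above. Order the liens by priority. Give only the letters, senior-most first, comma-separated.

Effective dates: A relates back to October 14, 2021 (work commenced); C's effective date is January 27, 2022, when work began; E was recorded 215 days after the deed, outside the 30-day window, so it keeps its recording date.
D is an HOA assessment lien, so it outranks all other liens regardless of date.
The other liens, earliest effective date first: A (October 14, 2021), C (January 27, 2022), B (May 8, 2022), F (June 22, 2022), G (February 11, 2023), E (May 27, 2023).
B would otherwise be senior to E, so under the subordination agreement B and E exchange positions.

D, A, C, E, F, G, B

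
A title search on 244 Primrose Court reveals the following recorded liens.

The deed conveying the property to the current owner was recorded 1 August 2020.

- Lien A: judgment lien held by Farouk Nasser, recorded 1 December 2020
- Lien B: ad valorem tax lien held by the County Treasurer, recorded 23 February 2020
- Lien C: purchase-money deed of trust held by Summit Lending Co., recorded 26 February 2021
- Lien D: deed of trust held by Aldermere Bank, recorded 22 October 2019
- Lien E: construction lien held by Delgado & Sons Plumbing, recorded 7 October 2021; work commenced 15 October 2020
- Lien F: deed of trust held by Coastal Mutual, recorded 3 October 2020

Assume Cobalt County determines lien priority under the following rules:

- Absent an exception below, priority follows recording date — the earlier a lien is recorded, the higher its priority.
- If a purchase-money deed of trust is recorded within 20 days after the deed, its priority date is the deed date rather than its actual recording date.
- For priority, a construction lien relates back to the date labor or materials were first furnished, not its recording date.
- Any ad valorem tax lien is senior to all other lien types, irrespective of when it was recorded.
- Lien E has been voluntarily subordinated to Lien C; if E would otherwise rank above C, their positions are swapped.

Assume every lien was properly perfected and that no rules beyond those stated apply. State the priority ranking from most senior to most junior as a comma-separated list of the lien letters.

Effective dates after the stated exceptions: C was recorded 209 days after the deed, outside the 20-day window, so it keeps its recording date; E is treated as recorded 15 October 2020, the work-commencement date.
B is an ad valorem tax lien, so it outranks all other liens regardless of date.
Ordering the rest by effective date: D (22 October 2019), F (3 October 2020), E (15 October 2020), A (1 December 2020), C (26 February 2021).
E would otherwise be senior to C, so under the subordination agreement E and C exchange positions.

B, D, F, C, A, E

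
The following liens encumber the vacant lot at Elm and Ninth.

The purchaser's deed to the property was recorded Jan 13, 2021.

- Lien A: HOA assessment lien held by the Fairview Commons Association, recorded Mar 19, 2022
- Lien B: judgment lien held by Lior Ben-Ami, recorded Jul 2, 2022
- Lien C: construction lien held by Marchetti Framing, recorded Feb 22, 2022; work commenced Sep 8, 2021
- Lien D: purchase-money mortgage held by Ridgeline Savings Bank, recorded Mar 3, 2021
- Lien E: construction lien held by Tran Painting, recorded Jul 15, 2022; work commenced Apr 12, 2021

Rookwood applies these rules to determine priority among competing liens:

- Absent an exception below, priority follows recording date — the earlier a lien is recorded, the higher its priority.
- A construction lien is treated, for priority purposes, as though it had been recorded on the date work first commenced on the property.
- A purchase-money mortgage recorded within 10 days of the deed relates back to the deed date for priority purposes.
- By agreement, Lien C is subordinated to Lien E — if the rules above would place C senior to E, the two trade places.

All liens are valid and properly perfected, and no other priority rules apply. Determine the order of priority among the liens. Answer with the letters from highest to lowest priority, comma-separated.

Effective dates after the stated exceptions: C's effective date is Sep 8, 2021, when work began; D missed the 10-day window (49 days after the deed), so its recording date stands; E relates back to Apr 12, 2021 (work commenced).
Sorted by effective date: D (Mar 3, 2021), E (Apr 12, 2021), C (Sep 8, 2021), A (Mar 19, 2022), B (Jul 2, 2022).
Since C is not senior to E, the subordination leaves the order unchanged.

D, E, C, A, B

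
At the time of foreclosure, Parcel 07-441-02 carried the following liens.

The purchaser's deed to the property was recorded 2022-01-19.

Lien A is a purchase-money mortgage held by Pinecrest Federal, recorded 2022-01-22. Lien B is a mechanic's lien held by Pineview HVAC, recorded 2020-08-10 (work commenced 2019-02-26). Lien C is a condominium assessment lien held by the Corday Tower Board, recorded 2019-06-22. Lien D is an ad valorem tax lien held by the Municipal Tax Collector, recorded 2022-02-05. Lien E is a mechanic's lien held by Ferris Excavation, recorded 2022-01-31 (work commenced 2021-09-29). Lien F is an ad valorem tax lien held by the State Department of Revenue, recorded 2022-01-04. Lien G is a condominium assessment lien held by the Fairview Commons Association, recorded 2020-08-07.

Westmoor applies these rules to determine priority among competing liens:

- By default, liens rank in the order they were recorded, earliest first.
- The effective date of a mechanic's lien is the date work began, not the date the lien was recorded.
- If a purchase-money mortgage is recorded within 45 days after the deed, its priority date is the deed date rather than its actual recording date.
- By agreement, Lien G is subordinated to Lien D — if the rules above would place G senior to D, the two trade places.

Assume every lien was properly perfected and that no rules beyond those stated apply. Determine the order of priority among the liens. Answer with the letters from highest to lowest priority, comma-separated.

Adjusting effective dates: A's effective date is the deed date, 2022-01-19; B is treated as recorded 2019-02-26, the work-commencement date; E is treated as recorded 2021-09-29, the work-commencement date.
By effective date: B (2019-02-26), C (2019-06-22), G (2020-08-07), E (2021-09-29), F (2022-01-04), A (2022-01-19), D (2022-02-05).
The subordination applies — G was senior to D — so G and D swap.

B, C, D, E, F, A, G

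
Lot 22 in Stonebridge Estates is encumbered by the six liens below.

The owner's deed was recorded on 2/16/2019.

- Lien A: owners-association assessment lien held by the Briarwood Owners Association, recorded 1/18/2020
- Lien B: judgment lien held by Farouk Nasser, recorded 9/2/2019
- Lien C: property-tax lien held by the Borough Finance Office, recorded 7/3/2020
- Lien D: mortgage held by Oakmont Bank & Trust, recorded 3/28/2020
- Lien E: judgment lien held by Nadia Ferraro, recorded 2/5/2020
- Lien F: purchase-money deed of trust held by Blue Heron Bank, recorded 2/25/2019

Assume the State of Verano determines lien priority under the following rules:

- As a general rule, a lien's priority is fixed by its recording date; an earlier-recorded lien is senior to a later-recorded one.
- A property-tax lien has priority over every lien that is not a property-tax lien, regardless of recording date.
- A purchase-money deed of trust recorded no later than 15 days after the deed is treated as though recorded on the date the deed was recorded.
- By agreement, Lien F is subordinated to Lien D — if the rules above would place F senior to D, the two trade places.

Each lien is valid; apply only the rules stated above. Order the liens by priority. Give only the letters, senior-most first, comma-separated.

First, effective dates: F was recorded within the 15-day window, so its effective date is the deed date 2/16/2019.
As a property-tax lien, C is senior to every other lien.
The other liens, earliest effective date first: F (2/16/2019), B (9/2/2019), A (1/18/2020), E (2/5/2020), D (3/28/2020).
The subordination applies — F was senior to D — so F and D swap.

C, D, B, A, E, F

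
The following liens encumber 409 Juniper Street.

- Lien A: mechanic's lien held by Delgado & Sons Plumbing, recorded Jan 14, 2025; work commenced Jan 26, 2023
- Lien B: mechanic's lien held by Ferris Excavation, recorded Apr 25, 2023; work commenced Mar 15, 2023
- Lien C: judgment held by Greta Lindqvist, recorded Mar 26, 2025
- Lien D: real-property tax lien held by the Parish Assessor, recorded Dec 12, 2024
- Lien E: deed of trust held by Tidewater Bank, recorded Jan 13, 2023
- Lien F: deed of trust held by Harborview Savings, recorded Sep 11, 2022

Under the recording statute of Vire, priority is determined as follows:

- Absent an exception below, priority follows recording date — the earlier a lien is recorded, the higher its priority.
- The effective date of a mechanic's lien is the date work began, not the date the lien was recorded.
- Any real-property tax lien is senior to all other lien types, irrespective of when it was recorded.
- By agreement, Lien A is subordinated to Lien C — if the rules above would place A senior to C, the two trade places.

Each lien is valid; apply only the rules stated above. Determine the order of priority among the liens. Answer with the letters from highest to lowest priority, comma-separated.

D, F, E, C, B, A

First, effective dates: A is treated as recorded Jan 26, 2023, the work-commencement date; B is treated as recorded Mar 15, 2023, the work-commencement date.
As a real-property tax lien, D is senior to every other lien.
The other liens, earliest effective date first: F (Sep 11, 2022), E (Jan 13, 2023), A (Jan 26, 2023), B (Mar 15, 2023), C (Mar 26, 2025).
The subordination applies — A was senior to C — so A and C swap.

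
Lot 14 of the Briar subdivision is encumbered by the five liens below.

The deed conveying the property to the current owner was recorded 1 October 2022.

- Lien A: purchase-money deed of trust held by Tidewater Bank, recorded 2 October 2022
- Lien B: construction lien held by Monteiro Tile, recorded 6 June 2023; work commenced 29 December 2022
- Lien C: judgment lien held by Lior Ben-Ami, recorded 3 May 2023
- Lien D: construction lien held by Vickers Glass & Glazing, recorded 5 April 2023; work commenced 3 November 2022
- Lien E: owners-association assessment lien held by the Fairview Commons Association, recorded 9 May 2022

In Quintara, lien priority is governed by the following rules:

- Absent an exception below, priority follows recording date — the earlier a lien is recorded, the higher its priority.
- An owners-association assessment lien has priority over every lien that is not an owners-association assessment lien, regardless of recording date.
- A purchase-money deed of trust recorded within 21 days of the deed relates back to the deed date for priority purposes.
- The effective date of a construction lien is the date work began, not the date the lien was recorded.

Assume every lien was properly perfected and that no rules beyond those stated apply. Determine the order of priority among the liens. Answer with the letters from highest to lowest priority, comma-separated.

E, A, D, B, C

Adjusting effective dates: A's effective date is the deed date, 1 October 2022; B's effective date is 29 December 2022, when work began; D relates back to 3 November 2022 (work commenced).
E is an owners-association assessment lien, so it outranks all other liens regardless of date.
Remaining liens by effective date: A (1 October 2022), D (3 November 2022), B (29 December 2022), C (3 May 2023).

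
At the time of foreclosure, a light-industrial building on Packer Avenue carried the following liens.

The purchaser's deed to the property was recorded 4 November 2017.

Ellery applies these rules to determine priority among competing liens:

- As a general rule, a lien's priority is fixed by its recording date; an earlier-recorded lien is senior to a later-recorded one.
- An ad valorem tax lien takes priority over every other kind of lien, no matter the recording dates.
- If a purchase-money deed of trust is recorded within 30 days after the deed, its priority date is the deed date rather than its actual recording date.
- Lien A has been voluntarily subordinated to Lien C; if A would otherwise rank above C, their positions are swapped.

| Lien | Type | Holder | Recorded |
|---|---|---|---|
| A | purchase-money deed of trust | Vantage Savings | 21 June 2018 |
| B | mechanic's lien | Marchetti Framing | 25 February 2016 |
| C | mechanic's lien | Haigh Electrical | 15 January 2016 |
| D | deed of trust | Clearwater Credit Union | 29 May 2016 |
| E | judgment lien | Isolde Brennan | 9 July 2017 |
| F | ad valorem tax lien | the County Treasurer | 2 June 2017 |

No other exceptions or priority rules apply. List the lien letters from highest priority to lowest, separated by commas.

First, effective dates: A missed the 30-day window (229 days after the deed), so its recording date stands.
F is an ad valorem tax lien, so it outranks all other liens regardless of date.
Among the remaining liens, by effective date: C (15 January 2016), B (25 February 2016), D (29 May 2016), E (9 July 2017), A (21 June 2018).
A is already junior to C, so the subordination agreement changes nothing.

F, C, B, D, E, A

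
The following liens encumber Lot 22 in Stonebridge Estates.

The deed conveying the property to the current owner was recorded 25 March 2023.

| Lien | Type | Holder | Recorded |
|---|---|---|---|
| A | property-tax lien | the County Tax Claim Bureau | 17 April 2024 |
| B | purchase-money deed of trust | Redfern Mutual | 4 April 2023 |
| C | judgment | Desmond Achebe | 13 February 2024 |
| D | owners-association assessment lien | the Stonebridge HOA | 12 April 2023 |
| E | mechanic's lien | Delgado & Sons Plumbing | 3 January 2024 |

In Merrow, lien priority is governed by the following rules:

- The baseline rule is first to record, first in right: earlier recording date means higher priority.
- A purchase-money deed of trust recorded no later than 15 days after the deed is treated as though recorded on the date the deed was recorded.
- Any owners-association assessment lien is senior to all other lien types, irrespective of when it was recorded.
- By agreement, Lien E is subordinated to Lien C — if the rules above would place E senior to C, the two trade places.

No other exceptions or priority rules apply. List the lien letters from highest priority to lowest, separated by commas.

Effective dates after the stated exceptions: B's effective date is the deed date, 25 March 2023.
D, as an owners-association assessment lien, has superpriority and ranks first.
The other liens, earliest effective date first: B (25 March 2023), E (3 January 2024), C (13 February 2024), A (17 April 2024).
E would otherwise be senior to C, so under the subordination agreement E and C exchange positions.

D, B, C, E, A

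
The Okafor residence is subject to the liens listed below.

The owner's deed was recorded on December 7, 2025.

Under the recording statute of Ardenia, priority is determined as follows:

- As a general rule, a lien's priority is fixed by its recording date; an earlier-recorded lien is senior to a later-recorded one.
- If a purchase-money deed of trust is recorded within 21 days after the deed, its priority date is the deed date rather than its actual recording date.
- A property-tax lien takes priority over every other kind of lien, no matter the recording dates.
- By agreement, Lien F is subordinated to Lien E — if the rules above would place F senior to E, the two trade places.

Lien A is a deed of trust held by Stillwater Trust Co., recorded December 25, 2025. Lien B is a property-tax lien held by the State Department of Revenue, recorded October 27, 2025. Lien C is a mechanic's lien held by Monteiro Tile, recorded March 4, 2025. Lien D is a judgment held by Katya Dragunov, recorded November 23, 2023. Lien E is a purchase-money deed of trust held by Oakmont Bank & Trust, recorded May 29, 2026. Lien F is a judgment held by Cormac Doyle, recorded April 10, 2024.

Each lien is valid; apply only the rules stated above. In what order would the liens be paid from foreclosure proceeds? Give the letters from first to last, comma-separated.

B, D, E, C, A, F

Effective dates: E missed the 21-day window (173 days after the deed), so its recording date stands.
B is a property-tax lien and takes priority over every other lien.
Remaining liens by effective date: D (November 23, 2023), F (April 10, 2024), C (March 4, 2025), A (December 25, 2025), E (May 29, 2026).
F is senior to E before the subordination, so the two trade places.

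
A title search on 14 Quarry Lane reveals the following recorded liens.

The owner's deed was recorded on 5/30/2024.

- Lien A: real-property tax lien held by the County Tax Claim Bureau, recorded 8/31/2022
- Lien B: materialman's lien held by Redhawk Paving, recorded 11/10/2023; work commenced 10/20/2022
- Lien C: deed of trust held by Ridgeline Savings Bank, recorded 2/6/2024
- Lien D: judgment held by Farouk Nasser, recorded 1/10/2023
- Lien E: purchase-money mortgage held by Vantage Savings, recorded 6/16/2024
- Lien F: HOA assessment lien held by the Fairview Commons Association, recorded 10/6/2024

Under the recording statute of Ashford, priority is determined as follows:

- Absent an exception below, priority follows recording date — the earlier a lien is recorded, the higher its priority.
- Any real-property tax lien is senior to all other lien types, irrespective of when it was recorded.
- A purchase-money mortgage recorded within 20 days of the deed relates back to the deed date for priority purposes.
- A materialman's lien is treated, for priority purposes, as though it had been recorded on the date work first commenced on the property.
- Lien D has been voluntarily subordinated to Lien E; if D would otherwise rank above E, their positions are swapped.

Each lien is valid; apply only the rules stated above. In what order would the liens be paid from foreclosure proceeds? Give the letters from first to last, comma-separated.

First, effective dates: B relates back to 10/20/2022 (work commenced); E was recorded within the 20-day window, so its effective date is the deed date 5/30/2024.
As a real-property tax lien, A is senior to every other lien.
The other liens, earliest effective date first: B (10/20/2022), D (1/10/2023), C (2/6/2024), E (5/30/2024), F (10/6/2024).
Because D would otherwise rank above E, the subordination swaps them.

A, B, E, C, D, F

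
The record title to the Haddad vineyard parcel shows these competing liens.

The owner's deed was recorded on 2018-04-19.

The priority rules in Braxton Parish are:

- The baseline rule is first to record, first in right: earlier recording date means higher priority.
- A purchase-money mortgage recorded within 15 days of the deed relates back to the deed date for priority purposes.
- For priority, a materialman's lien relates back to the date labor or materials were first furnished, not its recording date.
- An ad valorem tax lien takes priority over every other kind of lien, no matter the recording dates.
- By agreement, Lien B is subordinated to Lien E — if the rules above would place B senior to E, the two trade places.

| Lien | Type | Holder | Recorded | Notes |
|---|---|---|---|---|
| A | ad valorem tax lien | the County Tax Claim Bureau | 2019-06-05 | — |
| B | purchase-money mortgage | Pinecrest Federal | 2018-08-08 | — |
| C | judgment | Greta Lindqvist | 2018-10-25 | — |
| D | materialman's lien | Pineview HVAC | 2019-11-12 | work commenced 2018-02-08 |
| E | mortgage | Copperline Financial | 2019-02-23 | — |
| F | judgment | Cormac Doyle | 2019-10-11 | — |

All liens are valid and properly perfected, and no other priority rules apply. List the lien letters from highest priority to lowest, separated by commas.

A, D, E, C, B, F

Adjusting effective dates: B missed the 15-day window (111 days after the deed), so its recording date stands; D relates back to 2018-02-08 (work commenced).
A is an ad valorem tax lien and takes priority over every other lien.
Among the remaining liens, by effective date: D (2018-02-08), B (2018-08-08), C (2018-10-25), E (2019-02-23), F (2019-10-11).
Because B would otherwise rank above E, the subordination swaps them.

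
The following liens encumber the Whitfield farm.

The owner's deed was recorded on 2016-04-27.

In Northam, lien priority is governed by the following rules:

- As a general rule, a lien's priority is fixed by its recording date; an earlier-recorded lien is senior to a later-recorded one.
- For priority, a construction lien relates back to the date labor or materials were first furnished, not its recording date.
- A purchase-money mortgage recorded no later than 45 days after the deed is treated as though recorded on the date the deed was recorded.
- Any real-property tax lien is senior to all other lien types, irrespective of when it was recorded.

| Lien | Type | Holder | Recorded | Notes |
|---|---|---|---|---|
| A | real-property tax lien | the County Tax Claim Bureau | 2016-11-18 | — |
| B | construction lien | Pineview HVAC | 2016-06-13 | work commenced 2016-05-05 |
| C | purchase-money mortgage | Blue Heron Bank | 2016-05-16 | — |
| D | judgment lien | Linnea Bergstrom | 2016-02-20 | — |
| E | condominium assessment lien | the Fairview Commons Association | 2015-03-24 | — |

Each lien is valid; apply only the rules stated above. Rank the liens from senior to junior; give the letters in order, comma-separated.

A, E, D, C, B

Adjusting effective dates: B's effective date is 2016-05-05, when work began; C relates back to the deed date 2016-04-27.
A is a real-property tax lien and takes priority over every other lien.
The other liens, earliest effective date first: E (2015-03-24), D (2016-02-20), C (2016-04-27), B (2016-05-05).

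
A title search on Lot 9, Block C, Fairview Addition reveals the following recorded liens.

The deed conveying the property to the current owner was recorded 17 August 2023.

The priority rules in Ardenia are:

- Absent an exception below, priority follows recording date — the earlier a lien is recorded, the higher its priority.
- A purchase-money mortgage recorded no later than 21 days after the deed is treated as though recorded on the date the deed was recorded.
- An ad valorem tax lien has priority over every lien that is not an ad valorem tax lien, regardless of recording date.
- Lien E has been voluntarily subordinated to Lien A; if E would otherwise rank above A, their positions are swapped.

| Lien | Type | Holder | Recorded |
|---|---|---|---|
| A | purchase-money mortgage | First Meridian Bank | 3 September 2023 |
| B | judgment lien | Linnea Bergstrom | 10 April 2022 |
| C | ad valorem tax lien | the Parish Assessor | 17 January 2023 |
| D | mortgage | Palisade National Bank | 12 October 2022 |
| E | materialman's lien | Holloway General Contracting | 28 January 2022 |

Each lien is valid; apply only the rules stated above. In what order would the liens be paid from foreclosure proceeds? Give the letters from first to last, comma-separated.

First, effective dates: A's effective date is the deed date, 17 August 2023.
C is an ad valorem tax lien, so it outranks all other liens regardless of date.
Among the remaining liens, by effective date: E (28 January 2022), B (10 April 2022), D (12 October 2022), A (17 August 2023).
The subordination applies — E was senior to A — so E and A swap.

C, A, B, D, E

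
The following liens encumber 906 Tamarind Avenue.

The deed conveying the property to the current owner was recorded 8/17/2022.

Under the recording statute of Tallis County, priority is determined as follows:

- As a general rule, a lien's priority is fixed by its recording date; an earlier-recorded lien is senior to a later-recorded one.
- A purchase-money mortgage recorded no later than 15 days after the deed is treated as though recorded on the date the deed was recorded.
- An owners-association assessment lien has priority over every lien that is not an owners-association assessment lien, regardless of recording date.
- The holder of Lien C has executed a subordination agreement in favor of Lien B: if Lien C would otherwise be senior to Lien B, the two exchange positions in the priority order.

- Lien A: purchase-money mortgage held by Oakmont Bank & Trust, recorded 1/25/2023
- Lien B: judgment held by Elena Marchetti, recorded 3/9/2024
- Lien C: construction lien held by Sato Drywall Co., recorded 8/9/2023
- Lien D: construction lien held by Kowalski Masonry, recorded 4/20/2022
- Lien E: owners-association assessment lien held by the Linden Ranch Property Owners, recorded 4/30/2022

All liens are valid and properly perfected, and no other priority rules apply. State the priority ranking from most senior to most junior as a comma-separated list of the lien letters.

E, D, A, B, C

Adjusting effective dates: A missed the 15-day window (161 days after the deed), so its recording date stands.
As an owners-association assessment lien, E is senior to every other lien.
The other liens, earliest effective date first: D (4/20/2022), A (1/25/2023), C (8/9/2023), B (3/9/2024).
C is senior to B before the subordination, so the two trade places.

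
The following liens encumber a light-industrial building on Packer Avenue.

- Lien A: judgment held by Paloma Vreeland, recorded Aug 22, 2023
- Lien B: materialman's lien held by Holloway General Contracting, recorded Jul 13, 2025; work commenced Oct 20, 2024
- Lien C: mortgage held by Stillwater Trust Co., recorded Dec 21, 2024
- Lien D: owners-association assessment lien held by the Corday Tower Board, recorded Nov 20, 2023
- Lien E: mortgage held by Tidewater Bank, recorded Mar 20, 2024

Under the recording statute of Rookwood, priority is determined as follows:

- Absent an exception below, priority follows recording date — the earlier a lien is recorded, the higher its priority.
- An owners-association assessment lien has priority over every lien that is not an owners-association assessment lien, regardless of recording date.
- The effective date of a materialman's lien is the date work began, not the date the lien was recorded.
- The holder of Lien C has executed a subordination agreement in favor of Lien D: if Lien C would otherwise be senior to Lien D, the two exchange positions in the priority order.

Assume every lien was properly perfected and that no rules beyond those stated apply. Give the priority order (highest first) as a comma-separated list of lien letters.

Effective dates after the stated exceptions: B's effective date is Oct 20, 2024, when work began.
D, as an owners-association assessment lien, has superpriority and ranks first.
Remaining liens by effective date: A (Aug 22, 2023), E (Mar 20, 2024), B (Oct 20, 2024), C (Dec 21, 2024).
C already ranks below D; the subordination has no effect.

D, A, E, B, C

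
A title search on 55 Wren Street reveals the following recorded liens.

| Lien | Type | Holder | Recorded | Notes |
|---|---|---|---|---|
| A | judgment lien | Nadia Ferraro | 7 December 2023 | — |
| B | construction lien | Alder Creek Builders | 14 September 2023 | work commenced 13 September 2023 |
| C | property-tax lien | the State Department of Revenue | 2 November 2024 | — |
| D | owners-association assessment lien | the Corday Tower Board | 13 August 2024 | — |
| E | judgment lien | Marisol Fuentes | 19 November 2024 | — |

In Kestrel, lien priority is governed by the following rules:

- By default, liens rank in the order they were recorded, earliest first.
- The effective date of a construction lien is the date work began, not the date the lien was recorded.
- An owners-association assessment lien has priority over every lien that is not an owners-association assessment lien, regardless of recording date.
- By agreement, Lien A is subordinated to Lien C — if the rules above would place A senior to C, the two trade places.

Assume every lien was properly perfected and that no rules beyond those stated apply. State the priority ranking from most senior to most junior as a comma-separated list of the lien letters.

Adjusting effective dates: B's effective date is 13 September 2023, when work began.
D is an owners-association assessment lien and takes priority over every other lien.
The other liens, earliest effective date first: B (13 September 2023), A (7 December 2023), C (2 November 2024), E (19 November 2024).
Because A would otherwise rank above C, the subordination swaps them.

D, B, C, A, E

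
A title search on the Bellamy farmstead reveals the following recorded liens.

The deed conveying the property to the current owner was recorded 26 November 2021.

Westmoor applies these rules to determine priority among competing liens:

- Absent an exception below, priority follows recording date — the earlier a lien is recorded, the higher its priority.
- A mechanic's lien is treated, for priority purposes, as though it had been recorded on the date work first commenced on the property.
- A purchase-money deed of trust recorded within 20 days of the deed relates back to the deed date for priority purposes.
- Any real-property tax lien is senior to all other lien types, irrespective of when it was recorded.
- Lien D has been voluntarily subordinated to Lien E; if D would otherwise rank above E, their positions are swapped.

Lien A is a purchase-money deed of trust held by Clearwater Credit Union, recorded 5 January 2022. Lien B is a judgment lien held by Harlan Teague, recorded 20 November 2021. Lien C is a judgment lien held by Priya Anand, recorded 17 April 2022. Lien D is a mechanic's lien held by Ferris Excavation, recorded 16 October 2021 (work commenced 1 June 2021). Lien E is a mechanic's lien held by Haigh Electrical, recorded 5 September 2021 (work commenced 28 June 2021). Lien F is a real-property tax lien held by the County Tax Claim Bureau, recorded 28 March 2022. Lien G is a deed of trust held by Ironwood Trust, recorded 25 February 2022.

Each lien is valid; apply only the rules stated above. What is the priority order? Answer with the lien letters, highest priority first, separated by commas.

F, E, D, B, A, G, C

First, effective dates: A was recorded 40 days after the deed, outside the 20-day window, so it keeps its recording date; D relates back to 1 June 2021 (work commenced); E's effective date is 28 June 2021, when work began.
F is a real-property tax lien, so it outranks all other liens regardless of date.
The other liens, earliest effective date first: D (1 June 2021), E (28 June 2021), B (20 November 2021), A (5 January 2022), G (25 February 2022), C (17 April 2022).
The subordination applies — D was senior to E — so D and E swap.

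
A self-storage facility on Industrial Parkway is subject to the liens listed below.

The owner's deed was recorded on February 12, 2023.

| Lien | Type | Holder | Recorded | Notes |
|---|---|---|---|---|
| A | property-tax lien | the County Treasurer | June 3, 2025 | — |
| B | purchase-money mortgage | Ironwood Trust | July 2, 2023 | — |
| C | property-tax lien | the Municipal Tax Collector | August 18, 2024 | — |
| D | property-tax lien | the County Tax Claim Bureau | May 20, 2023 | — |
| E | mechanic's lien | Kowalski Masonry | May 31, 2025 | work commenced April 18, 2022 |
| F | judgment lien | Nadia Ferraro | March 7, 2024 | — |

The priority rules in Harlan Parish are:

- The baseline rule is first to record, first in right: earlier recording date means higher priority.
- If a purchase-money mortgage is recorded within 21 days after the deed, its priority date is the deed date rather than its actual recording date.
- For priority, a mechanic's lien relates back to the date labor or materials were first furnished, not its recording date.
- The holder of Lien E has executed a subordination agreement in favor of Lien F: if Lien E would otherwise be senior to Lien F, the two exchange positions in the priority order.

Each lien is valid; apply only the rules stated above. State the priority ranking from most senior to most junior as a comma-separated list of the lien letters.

F, D, B, E, C, A

Adjusting effective dates: B was recorded 140 days after the deed — beyond 21 days — so no relation-back applies; E relates back to April 18, 2022 (work commenced).
By effective date: E (April 18, 2022), D (May 20, 2023), B (July 2, 2023), F (March 7, 2024), C (August 18, 2024), A (June 3, 2025).
E would otherwise be senior to F, so under the subordination agreement E and F exchange positions.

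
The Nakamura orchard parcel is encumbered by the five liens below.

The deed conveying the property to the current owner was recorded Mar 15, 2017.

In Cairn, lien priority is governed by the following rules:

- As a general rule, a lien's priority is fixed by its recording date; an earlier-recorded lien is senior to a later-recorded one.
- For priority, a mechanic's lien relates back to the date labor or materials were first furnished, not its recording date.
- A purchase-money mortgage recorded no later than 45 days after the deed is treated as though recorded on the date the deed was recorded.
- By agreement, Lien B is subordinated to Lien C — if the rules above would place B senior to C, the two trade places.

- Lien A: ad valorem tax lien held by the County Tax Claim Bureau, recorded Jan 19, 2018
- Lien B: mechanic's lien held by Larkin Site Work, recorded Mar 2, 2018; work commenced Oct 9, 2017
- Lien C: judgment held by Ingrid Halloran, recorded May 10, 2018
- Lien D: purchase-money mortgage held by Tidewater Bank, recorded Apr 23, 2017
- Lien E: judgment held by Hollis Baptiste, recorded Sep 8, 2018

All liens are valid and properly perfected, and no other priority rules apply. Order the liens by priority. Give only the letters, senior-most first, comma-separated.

Effective dates: B's effective date is Oct 9, 2017, when work began; D relates back to the deed date Mar 15, 2017.
Sorted by effective date: D (Mar 15, 2017), B (Oct 9, 2017), A (Jan 19, 2018), C (May 10, 2018), E (Sep 8, 2018).
B would otherwise be senior to C, so under the subordination agreement B and C exchange positions.

D, C, A, B, E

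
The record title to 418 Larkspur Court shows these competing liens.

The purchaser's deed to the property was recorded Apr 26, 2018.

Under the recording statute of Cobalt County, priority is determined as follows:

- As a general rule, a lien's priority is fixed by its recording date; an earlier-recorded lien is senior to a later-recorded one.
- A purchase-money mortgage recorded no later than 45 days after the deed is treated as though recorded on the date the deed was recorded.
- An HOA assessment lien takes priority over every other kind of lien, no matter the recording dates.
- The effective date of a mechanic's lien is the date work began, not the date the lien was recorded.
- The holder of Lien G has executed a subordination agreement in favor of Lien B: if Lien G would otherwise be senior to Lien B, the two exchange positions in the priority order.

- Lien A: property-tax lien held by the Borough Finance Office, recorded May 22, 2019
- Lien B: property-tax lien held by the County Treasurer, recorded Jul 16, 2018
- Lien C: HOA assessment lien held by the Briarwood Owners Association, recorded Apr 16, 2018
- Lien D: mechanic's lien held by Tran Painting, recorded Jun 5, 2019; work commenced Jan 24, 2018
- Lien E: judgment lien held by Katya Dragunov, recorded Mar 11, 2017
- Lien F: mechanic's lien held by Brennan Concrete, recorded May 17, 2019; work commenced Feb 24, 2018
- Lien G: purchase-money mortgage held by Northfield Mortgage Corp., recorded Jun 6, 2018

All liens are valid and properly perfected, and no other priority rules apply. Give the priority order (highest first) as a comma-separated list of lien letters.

C, E, D, F, B, G, A

Effective dates after the stated exceptions: D's effective date is Jan 24, 2018, when work began; F relates back to Feb 24, 2018 (work commenced); G was recorded within the 45-day window, so its effective date is the deed date Apr 26, 2018.
C, as an HOA assessment lien, has superpriority and ranks first.
Remaining liens by effective date: E (Mar 11, 2017), D (Jan 24, 2018), F (Feb 24, 2018), G (Apr 26, 2018), B (Jul 16, 2018), A (May 22, 2019).
The subordination applies — G was senior to B — so G and B swap.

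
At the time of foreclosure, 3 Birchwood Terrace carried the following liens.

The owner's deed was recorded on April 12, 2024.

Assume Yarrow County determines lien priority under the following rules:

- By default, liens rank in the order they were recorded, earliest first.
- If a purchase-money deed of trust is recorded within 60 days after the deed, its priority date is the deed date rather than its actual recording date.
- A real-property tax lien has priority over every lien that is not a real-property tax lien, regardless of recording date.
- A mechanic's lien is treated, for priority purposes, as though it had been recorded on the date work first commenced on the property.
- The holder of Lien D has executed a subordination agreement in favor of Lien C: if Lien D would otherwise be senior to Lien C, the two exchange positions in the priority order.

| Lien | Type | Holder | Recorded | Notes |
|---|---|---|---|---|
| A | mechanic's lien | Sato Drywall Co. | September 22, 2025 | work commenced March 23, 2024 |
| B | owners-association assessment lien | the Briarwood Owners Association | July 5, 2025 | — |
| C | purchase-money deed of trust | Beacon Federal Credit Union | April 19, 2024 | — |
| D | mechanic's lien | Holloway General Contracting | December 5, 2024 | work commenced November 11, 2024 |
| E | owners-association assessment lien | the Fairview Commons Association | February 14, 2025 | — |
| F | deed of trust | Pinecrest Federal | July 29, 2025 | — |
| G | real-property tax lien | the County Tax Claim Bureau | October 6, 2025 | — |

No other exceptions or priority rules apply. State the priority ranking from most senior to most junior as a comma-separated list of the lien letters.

G, A, C, D, E, B, F

Effective dates after the stated exceptions: A relates back to March 23, 2024 (work commenced); C's effective date is the deed date, April 12, 2024; D is treated as recorded November 11, 2024, the work-commencement date.
As a real-property tax lien, G is senior to every other lien.
The other liens, earliest effective date first: A (March 23, 2024), C (April 12, 2024), D (November 11, 2024), E (February 14, 2025), B (July 5, 2025), F (July 29, 2025).
D already ranks below C; the subordination has no effect.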